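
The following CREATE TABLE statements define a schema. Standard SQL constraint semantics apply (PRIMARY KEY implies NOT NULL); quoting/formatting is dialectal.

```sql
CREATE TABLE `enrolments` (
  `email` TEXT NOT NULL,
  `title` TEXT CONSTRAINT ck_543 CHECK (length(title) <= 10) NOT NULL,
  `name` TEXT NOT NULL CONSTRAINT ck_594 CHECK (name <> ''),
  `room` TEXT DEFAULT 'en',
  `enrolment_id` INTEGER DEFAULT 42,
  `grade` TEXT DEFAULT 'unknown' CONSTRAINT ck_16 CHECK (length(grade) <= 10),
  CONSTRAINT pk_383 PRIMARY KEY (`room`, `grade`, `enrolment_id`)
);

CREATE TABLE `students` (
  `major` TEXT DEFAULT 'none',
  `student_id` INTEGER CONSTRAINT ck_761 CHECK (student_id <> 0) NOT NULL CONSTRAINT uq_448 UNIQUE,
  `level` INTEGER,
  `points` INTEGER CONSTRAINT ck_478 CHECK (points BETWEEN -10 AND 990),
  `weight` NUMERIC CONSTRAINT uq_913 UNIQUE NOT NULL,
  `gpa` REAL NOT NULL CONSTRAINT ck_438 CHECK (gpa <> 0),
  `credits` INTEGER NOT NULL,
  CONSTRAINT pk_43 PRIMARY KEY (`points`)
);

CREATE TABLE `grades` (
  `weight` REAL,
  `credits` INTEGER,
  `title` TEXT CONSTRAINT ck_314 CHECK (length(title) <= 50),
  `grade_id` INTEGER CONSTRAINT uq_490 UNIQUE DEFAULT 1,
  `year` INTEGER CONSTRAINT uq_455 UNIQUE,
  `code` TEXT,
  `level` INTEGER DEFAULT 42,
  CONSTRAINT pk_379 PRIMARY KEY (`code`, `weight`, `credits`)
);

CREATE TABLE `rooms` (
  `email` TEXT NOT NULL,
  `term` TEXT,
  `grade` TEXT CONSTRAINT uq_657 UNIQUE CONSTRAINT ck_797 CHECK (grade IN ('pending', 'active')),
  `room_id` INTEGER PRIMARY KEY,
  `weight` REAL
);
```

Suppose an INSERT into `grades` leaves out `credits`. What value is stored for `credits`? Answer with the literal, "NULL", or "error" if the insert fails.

error

credits has no DEFAULT clause.
Omitting it would insert NULL, but it is part of the PRIMARY KEY, so the INSERT fails.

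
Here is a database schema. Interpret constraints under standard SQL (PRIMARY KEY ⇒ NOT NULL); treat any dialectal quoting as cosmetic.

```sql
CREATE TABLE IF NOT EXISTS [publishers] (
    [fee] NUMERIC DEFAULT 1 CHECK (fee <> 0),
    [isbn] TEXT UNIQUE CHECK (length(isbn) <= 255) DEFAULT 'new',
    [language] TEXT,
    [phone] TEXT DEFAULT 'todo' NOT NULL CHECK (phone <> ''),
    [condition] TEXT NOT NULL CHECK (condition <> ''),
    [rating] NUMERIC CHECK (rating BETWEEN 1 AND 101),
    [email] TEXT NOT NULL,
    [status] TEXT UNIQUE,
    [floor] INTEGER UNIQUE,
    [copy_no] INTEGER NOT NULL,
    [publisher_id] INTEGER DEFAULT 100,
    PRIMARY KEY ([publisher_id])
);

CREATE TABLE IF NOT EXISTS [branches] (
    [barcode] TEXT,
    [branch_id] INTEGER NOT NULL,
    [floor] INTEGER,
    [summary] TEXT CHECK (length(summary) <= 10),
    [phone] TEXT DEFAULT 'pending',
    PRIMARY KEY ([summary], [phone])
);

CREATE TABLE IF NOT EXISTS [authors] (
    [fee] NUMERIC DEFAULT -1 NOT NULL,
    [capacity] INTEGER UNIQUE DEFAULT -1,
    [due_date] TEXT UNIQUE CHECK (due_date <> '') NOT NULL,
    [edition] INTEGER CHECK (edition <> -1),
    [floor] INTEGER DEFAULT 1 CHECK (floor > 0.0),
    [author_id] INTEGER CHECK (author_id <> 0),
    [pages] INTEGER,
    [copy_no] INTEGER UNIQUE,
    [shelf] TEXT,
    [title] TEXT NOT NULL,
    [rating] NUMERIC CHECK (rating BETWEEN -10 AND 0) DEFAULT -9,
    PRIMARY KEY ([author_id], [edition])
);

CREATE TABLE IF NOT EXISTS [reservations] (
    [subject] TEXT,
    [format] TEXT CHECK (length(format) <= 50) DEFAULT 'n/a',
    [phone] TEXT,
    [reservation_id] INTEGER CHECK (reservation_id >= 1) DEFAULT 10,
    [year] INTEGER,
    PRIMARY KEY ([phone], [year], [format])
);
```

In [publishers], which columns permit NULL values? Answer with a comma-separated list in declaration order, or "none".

fee, isbn, language, rating, status, floor

- fee: CHECK does not forbid NULL (a CHECK constraint passes when its expression is NULL) → nullable.
- isbn: CHECK does not forbid NULL (a CHECK constraint passes when its expression is NULL) → nullable.
- language: no NOT NULL constraint applies → nullable.
- phone: declared NOT NULL → not nullable.
- condition: declared NOT NULL → not nullable.
- rating: CHECK does not forbid NULL (a CHECK constraint passes when its expression is NULL) → nullable.
- email: declared NOT NULL → not nullable.
- status: UNIQUE does not imply NOT NULL → nullable.
- floor: UNIQUE does not imply NOT NULL → nullable.
- copy_no: declared NOT NULL → not nullable.
- publisher_id: part of the PRIMARY KEY, which implies NOT NULL → not nullable.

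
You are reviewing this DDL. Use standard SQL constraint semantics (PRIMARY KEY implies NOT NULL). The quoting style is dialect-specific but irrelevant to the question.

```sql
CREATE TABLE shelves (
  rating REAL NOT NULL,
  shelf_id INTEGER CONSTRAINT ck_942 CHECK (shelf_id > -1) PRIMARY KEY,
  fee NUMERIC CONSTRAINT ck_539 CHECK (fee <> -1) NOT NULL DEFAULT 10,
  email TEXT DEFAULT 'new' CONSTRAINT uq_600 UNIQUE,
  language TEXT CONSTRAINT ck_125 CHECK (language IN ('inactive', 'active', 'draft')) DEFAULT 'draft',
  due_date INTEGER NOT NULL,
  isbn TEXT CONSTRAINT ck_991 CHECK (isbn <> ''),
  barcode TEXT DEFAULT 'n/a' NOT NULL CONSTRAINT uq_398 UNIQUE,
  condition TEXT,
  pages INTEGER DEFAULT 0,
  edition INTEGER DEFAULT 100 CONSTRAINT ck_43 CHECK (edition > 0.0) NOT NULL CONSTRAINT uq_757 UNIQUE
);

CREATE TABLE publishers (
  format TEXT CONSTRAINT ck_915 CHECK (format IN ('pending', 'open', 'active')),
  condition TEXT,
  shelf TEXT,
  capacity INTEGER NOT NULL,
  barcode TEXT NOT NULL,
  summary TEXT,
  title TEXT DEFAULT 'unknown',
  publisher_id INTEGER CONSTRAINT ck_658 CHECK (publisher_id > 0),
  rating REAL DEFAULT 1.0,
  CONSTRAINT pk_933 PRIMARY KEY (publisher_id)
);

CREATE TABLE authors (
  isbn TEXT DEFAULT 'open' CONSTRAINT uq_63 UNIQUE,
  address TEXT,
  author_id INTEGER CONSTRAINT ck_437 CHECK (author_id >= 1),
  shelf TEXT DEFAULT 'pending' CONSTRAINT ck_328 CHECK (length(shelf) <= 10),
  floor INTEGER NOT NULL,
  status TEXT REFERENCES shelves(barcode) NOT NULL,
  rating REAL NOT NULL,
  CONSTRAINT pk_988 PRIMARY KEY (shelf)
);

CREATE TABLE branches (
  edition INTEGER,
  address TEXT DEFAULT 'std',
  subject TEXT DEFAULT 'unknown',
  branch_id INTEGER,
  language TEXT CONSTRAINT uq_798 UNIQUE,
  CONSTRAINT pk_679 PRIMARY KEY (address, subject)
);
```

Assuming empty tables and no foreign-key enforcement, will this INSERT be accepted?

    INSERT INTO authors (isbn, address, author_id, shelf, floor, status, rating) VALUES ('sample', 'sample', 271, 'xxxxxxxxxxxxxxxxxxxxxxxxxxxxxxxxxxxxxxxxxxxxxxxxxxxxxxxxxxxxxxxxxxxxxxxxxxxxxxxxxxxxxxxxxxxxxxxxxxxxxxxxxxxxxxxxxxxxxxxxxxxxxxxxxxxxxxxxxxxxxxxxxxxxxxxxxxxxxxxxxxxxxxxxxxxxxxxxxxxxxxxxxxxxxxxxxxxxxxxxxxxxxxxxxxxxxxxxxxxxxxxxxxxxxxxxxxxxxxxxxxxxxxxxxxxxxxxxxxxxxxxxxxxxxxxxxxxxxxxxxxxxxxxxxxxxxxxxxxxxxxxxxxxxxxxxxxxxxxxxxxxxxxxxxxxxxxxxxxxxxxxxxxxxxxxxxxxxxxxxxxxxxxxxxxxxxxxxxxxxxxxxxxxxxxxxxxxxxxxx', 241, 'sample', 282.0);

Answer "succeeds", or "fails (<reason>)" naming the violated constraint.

The value 'xxxxxxxxxxxxxxxxxxxxxxxxxxxxxxxxxxxxxxxxxxxxxxxxxxxxxxxxxxxxxxxxxxxxxxxxxxxxxxxxxxxxxxxxxxxxxxxxxxxxxxxxxxxxxxxxxxxxxxxxxxxxxxxxxxxxxxxxxxxxxxxxxxxxxxxxxxxxxxxxxxxxxxxxxxxxxxxxxxxxxxxxxxxxxxxxxxxxxxxxxxxxxxxxxxxxxxxxxxxxxxxxxxxxxxxxxxxxxxxxxxxxxxxxxxxxxxxxxxxxxxxxxxxxxxxxxxxxxxxxxxxxxxxxxxxxxxxxxxxxxxxxxxxxxxxxxxxxxxxxxxxxxxxxxxxxxxxxxxxxxxxxxxxxxxxxxxxxxxxxxxxxxxxxxxxxxxxxxxxxxxxxxxxxxxxxxxxxxxxx' for shelf violates CHECK (length(shelf) <= 10).

fails (CHECK on shelf)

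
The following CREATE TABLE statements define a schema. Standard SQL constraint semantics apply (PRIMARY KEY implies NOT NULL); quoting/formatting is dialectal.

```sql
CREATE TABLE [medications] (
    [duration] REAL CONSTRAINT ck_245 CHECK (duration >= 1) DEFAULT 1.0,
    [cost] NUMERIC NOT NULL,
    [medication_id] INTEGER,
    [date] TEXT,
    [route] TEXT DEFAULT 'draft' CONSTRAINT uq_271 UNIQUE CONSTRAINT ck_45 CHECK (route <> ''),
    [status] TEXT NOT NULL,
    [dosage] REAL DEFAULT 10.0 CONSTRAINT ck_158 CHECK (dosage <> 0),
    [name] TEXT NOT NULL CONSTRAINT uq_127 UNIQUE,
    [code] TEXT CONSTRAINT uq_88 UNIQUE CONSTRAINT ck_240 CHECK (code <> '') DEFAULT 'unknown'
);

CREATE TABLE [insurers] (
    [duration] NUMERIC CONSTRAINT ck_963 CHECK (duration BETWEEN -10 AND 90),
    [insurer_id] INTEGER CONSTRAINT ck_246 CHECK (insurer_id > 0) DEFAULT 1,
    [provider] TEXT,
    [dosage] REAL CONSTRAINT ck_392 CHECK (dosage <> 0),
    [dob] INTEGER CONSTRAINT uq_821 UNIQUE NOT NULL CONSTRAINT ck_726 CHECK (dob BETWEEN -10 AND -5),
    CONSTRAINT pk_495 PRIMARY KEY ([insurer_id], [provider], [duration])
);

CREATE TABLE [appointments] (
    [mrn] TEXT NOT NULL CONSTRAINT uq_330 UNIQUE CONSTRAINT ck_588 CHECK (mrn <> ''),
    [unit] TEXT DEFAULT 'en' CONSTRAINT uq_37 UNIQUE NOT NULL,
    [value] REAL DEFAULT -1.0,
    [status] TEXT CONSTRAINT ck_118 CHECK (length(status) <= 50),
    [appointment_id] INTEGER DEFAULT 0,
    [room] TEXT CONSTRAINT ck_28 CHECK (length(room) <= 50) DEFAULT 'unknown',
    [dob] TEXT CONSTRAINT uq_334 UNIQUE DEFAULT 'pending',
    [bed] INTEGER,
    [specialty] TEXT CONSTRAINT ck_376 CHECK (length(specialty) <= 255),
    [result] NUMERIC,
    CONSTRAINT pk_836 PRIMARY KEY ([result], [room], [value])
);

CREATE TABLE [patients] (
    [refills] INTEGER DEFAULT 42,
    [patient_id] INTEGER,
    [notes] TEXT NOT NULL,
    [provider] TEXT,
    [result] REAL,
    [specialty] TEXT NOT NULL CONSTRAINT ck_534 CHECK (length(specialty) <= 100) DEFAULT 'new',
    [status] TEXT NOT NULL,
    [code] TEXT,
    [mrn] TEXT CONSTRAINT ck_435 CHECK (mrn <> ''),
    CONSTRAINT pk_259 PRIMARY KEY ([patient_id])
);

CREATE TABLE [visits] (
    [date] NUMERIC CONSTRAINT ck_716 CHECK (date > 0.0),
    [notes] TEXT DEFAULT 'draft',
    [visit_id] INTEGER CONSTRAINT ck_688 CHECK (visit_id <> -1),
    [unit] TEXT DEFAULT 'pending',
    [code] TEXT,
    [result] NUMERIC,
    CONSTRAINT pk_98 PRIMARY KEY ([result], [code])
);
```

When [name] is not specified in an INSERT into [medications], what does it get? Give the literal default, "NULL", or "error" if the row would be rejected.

error

name has no DEFAULT clause.
Omitting it would insert NULL, but it is declared NOT NULL, so the INSERT fails.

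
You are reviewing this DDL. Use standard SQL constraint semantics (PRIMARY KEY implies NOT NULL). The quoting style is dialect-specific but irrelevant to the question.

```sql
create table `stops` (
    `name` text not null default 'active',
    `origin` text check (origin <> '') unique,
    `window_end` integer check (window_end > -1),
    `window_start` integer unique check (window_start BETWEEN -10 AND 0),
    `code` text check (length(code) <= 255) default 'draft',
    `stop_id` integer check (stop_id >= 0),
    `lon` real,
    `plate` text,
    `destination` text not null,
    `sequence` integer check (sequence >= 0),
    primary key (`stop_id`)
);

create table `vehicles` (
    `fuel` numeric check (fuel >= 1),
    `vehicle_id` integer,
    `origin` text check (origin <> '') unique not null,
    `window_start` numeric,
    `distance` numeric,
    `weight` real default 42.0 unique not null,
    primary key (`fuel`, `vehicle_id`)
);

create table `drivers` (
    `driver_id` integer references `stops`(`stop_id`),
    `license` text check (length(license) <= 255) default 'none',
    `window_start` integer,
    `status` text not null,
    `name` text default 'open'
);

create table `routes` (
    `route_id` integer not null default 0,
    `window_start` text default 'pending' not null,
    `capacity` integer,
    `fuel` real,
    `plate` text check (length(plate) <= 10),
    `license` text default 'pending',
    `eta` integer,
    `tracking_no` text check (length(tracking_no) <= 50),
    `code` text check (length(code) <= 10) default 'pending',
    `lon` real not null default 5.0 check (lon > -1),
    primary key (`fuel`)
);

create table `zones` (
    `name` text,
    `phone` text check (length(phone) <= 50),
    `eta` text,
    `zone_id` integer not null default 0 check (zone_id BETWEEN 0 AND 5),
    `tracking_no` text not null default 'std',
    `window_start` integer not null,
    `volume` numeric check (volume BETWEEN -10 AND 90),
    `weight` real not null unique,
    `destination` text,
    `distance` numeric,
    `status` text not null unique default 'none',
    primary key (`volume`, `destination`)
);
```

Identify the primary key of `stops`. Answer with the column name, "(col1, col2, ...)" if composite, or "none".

stop_id is declared PRIMARY KEY as a table-level PRIMARY KEY clause.

stop_id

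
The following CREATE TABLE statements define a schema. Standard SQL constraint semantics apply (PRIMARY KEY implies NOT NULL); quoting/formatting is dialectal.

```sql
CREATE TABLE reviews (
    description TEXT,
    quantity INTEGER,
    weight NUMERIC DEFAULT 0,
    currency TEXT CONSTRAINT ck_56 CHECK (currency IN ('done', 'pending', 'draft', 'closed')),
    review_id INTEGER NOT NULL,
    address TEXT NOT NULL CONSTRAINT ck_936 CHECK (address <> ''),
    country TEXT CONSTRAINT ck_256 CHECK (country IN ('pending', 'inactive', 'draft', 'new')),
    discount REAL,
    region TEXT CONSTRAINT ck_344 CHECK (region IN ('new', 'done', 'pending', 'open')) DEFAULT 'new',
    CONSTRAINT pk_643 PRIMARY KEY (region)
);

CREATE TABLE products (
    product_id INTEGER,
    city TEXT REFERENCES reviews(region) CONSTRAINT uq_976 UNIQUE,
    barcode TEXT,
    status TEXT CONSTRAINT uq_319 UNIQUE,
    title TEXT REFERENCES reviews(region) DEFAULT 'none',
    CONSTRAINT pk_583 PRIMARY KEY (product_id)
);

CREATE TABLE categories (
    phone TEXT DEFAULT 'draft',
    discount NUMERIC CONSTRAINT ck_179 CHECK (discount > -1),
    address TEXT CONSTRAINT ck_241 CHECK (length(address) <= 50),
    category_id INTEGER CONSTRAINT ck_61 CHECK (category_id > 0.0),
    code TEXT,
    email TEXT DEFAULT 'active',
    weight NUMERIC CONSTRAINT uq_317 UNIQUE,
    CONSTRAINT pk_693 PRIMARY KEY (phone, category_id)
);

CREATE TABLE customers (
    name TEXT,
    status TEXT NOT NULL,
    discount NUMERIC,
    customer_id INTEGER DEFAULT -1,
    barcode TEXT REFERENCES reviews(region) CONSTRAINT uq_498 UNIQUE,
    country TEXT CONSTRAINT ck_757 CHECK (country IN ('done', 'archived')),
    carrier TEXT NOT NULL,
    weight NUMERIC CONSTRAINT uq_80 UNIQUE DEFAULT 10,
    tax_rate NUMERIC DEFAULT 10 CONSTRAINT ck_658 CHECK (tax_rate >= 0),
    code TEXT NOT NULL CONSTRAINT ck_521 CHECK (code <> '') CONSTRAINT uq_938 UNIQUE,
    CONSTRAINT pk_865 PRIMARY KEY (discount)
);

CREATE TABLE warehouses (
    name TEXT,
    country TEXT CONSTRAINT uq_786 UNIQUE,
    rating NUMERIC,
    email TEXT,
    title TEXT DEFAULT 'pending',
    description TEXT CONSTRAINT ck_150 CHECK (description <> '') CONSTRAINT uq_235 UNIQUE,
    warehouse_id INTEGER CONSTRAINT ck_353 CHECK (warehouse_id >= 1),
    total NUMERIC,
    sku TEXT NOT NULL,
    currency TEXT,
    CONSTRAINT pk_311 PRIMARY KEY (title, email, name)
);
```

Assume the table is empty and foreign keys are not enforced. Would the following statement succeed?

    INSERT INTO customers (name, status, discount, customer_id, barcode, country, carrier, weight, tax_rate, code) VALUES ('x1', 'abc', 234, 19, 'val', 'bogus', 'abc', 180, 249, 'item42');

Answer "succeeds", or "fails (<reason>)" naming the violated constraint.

The value 'bogus' for country violates CHECK (country IN ('done', 'archived')).

fails (CHECK on country)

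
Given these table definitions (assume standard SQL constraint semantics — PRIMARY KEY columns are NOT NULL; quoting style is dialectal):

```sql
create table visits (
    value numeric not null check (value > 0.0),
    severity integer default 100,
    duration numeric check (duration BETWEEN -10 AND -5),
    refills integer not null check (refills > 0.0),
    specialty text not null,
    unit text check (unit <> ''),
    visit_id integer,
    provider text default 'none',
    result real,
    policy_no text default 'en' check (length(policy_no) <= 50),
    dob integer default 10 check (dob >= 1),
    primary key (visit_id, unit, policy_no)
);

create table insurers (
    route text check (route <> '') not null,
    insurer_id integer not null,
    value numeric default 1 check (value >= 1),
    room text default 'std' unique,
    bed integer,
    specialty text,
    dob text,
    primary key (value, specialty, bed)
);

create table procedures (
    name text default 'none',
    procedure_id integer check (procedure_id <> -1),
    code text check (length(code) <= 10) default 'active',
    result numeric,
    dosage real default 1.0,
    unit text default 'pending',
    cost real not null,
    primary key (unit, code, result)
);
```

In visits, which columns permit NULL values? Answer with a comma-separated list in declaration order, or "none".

- value: declared NOT NULL → not nullable.
- severity: DEFAULT only fills an omitted column; an explicit NULL is still allowed → nullable.
- duration: CHECK does not forbid NULL (a CHECK constraint passes when its expression is NULL) → nullable.
- refills: declared NOT NULL → not nullable.
- specialty: declared NOT NULL → not nullable.
- unit: part of the PRIMARY KEY, which implies NOT NULL → not nullable.
- visit_id: part of the PRIMARY KEY, which implies NOT NULL → not nullable.
- provider: DEFAULT only fills an omitted column; an explicit NULL is still allowed → nullable.
- result: no NOT NULL constraint applies → nullable.
- policy_no: part of the PRIMARY KEY, which implies NOT NULL → not nullable.
- dob: CHECK does not forbid NULL (a CHECK constraint passes when its expression is NULL) → nullable.

severity, duration, provider, result, dob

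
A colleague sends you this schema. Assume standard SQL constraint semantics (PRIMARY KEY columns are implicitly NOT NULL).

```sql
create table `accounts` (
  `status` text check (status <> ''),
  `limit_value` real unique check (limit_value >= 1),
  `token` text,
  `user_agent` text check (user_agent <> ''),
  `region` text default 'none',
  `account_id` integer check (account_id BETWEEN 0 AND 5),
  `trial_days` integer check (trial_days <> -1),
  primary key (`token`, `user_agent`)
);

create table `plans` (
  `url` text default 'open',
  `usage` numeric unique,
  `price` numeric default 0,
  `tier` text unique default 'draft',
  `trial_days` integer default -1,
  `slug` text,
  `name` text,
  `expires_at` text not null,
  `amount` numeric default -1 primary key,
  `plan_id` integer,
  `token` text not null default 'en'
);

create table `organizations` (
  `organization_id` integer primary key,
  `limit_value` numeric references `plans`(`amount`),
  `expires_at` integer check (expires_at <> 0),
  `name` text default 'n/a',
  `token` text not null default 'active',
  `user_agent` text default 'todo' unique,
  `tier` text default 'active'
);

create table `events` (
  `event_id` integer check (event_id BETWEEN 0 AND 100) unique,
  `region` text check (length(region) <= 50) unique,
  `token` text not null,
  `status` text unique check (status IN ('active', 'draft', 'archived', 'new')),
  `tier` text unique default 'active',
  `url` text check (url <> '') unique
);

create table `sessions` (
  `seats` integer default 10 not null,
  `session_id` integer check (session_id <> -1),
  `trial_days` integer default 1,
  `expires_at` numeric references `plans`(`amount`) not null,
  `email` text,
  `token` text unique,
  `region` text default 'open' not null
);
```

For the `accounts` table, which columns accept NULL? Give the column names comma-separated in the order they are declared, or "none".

status, limit_value, region, account_id, trial_days

- status: CHECK does not forbid NULL (a CHECK constraint passes when its expression is NULL) → nullable.
- limit_value: CHECK does not forbid NULL (a CHECK constraint passes when its expression is NULL) → nullable.
- token: part of the PRIMARY KEY, which implies NOT NULL → not nullable.
- user_agent: part of the PRIMARY KEY, which implies NOT NULL → not nullable.
- region: DEFAULT only fills an omitted column; an explicit NULL is still allowed → nullable.
- account_id: CHECK does not forbid NULL (a CHECK constraint passes when its expression is NULL) → nullable.
- trial_days: CHECK does not forbid NULL (a CHECK constraint passes when its expression is NULL) → nullable.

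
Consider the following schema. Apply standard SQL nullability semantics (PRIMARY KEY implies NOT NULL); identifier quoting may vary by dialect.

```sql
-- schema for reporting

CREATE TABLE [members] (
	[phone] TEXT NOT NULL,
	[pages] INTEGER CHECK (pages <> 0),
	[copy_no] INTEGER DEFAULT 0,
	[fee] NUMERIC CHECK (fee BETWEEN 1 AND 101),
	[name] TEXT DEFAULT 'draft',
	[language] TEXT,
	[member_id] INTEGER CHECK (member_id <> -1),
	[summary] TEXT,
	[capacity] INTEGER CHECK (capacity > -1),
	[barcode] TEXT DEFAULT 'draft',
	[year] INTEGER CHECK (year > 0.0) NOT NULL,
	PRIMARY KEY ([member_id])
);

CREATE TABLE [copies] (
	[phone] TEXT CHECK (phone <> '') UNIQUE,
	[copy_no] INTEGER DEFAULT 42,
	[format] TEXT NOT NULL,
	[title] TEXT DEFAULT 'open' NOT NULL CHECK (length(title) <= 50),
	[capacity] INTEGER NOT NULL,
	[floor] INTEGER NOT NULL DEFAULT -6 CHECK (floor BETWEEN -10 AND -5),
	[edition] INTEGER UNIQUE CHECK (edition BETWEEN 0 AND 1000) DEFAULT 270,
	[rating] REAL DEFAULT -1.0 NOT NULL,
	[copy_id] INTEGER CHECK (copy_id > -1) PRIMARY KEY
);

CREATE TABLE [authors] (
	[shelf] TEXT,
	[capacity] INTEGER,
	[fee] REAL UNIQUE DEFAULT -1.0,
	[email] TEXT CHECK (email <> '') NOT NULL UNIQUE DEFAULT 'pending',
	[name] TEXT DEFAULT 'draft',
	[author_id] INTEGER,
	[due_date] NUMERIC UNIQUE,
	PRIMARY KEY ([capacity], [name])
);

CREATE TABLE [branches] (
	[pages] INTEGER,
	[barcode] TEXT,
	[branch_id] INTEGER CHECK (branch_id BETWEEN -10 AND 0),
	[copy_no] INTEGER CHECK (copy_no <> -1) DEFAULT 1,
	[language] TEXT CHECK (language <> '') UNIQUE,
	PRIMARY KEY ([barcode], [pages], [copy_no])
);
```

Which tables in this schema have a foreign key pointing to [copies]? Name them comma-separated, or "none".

No REFERENCES clause anywhere in the schema names copies.

none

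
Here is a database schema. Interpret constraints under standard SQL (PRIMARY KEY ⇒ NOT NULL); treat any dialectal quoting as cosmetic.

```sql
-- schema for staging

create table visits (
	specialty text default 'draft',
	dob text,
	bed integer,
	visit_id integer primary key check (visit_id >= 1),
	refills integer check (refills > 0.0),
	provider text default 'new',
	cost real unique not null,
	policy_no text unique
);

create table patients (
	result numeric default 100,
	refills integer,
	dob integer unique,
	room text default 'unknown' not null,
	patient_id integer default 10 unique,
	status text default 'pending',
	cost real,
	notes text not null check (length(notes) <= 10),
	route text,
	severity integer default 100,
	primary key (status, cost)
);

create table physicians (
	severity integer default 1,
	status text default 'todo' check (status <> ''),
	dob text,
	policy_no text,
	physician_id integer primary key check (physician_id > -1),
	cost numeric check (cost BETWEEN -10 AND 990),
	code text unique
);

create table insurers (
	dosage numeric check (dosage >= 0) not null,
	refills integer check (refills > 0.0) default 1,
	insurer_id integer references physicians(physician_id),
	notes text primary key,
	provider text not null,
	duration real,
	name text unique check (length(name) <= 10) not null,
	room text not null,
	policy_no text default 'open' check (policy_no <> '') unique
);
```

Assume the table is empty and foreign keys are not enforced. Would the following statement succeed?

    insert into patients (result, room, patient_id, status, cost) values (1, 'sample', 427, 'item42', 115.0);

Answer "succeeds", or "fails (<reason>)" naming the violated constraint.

notes is omitted from the column list and has no DEFAULT, so it would receive NULL.
But notes is declared NOT NULL.

fails (NOT NULL on notes)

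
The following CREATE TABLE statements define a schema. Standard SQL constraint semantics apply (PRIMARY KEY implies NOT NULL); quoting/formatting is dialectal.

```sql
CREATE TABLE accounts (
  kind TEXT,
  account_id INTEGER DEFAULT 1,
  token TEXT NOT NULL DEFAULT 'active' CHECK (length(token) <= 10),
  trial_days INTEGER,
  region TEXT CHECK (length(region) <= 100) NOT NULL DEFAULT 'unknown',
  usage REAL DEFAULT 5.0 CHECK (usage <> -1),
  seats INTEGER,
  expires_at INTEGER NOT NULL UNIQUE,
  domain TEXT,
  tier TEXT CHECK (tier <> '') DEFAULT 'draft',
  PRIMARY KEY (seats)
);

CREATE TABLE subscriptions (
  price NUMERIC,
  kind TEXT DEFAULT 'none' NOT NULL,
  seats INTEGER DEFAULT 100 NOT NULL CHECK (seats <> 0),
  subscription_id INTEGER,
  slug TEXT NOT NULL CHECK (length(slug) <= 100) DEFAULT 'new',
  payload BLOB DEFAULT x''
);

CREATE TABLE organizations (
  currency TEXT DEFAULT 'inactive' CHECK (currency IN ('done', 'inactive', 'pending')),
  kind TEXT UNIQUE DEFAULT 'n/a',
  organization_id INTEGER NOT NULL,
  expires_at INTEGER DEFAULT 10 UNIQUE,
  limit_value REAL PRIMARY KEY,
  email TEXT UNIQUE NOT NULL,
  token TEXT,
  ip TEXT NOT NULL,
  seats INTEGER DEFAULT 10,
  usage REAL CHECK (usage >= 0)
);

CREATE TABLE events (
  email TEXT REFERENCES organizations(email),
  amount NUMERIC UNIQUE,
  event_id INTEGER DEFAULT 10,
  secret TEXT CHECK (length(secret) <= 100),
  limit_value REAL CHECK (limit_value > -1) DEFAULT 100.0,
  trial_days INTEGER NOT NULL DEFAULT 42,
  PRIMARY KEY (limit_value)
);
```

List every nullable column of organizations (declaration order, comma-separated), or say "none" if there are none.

currency, kind, expires_at, token, seats, usage

- currency: CHECK does not forbid NULL (a CHECK constraint passes when its expression is NULL) → nullable.
- kind: UNIQUE does not imply NOT NULL → nullable.
- organization_id: declared NOT NULL → not nullable.
- expires_at: UNIQUE does not imply NOT NULL → nullable.
- limit_value: part of the PRIMARY KEY, which implies NOT NULL → not nullable.
- email: declared NOT NULL → not nullable.
- token: no NOT NULL constraint applies → nullable.
- ip: declared NOT NULL → not nullable.
- seats: DEFAULT only fills an omitted column; an explicit NULL is still allowed → nullable.
- usage: CHECK does not forbid NULL (a CHECK constraint passes when its expression is NULL) → nullable.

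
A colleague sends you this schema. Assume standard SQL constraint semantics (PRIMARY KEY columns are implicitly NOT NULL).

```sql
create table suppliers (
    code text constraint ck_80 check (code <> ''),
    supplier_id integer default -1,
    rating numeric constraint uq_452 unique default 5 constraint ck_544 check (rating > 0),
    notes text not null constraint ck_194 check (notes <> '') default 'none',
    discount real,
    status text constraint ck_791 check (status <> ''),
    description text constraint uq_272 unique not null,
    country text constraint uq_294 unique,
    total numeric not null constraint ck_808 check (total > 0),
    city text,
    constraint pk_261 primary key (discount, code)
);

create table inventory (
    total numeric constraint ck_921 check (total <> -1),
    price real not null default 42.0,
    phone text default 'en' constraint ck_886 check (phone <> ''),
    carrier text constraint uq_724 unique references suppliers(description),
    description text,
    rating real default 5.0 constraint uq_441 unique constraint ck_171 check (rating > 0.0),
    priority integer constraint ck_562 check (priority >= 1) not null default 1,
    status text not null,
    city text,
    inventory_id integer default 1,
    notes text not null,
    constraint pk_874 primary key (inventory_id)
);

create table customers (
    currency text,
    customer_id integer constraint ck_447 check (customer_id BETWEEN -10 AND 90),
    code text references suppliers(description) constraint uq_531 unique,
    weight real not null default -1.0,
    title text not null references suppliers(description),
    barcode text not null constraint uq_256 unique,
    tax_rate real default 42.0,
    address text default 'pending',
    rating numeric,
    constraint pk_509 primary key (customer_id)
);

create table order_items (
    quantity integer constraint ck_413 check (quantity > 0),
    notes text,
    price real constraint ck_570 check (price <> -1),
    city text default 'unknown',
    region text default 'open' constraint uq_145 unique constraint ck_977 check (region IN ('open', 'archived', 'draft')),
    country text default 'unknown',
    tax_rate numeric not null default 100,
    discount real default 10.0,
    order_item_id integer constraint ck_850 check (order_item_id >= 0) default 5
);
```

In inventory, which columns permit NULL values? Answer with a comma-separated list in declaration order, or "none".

total, phone, carrier, description, rating, city

- total: CHECK does not forbid NULL (a CHECK constraint passes when its expression is NULL) → nullable.
- price: declared NOT NULL → not nullable.
- phone: CHECK does not forbid NULL (a CHECK constraint passes when its expression is NULL) → nullable.
- carrier: a foreign key column may be NULL unless separately constrained → nullable.
- description: no NOT NULL constraint applies → nullable.
- rating: CHECK does not forbid NULL (a CHECK constraint passes when its expression is NULL) → nullable.
- priority: declared NOT NULL → not nullable.
- status: declared NOT NULL → not nullable.
- city: no NOT NULL constraint applies → nullable.
- inventory_id: part of the PRIMARY KEY, which implies NOT NULL → not nullable.
- notes: declared NOT NULL → not nullable.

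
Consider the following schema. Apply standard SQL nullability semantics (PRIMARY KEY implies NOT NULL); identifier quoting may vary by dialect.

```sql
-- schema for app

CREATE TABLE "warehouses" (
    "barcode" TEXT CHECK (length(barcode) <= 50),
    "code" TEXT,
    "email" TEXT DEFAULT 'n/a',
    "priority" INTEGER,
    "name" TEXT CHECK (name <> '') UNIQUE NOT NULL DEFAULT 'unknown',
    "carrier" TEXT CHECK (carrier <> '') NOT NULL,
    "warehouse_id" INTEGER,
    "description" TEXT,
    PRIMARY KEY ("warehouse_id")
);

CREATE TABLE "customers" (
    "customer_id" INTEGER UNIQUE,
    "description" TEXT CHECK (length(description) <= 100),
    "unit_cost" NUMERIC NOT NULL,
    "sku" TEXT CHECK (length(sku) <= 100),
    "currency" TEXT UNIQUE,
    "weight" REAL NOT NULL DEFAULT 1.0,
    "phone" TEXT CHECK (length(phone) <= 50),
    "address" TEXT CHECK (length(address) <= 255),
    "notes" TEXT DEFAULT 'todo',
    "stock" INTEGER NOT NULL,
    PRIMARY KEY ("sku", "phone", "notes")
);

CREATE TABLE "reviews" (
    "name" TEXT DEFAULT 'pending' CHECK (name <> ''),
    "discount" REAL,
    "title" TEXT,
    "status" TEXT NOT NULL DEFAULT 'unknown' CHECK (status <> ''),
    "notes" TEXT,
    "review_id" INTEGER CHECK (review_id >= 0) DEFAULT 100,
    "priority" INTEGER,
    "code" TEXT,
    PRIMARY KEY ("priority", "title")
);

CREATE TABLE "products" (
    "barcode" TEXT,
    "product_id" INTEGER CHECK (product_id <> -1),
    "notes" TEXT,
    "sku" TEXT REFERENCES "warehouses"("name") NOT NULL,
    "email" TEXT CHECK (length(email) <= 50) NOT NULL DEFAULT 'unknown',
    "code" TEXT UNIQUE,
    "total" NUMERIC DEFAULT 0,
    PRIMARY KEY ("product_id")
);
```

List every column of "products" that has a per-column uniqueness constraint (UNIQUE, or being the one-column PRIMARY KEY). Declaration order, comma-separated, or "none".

product_id, code

- barcode: no UNIQUE or single-column PK constraint.
- product_id: single-column PRIMARY KEY → unique.
- notes: no UNIQUE or single-column PK constraint.
- sku: no UNIQUE or single-column PK constraint.
- email: no UNIQUE or single-column PK constraint.
- code: declared UNIQUE → unique.
- total: no UNIQUE or single-column PK constraint.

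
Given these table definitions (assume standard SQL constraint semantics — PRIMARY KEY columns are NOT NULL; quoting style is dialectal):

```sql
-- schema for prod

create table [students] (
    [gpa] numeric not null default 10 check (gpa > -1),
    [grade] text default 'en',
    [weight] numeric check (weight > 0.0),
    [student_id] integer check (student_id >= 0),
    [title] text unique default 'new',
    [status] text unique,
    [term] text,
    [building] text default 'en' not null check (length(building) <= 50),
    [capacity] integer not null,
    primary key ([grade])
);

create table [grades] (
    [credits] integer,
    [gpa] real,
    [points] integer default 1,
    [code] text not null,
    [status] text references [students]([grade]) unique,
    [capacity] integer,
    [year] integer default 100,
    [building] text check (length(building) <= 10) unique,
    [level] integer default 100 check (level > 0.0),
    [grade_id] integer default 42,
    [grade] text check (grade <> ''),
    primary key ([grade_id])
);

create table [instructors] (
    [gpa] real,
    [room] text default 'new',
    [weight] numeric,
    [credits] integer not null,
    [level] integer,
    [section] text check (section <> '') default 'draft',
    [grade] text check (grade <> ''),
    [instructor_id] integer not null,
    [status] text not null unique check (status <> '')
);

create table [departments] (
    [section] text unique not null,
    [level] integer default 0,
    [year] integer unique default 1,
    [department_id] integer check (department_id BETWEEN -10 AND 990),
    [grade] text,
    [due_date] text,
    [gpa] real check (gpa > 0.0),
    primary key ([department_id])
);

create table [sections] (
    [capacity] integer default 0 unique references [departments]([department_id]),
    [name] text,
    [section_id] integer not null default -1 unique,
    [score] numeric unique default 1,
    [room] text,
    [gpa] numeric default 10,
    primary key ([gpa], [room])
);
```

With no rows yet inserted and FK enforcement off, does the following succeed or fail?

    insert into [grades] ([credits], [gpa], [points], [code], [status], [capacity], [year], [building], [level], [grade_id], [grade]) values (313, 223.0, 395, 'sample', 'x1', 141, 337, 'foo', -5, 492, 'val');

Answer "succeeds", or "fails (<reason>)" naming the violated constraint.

fails (CHECK on level)

The value -5 for level violates CHECK (level > 0.0).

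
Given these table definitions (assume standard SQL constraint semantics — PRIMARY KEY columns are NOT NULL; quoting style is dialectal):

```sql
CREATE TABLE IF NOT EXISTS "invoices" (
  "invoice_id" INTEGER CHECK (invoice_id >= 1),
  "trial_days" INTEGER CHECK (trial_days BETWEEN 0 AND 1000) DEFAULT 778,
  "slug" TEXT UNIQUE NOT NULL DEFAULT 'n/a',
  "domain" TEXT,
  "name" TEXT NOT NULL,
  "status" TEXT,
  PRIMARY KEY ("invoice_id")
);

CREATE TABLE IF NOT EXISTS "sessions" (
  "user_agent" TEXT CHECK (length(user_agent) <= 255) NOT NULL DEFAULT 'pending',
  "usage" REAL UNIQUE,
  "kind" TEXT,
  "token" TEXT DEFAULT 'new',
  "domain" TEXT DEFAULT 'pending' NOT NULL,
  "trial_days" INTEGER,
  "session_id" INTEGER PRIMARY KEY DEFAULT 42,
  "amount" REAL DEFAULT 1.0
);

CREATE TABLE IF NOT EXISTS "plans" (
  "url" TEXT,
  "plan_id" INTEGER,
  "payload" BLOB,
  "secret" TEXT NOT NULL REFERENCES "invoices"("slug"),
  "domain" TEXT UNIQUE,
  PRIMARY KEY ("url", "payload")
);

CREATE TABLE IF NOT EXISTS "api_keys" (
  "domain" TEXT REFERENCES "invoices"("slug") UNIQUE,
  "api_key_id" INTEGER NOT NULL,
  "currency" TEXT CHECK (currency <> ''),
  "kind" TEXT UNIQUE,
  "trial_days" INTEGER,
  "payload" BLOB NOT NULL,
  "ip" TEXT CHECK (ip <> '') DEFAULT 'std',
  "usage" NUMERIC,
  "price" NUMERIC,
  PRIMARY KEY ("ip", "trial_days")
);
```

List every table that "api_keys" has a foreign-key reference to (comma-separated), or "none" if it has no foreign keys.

- domain REFERENCES invoices(slug).

invoices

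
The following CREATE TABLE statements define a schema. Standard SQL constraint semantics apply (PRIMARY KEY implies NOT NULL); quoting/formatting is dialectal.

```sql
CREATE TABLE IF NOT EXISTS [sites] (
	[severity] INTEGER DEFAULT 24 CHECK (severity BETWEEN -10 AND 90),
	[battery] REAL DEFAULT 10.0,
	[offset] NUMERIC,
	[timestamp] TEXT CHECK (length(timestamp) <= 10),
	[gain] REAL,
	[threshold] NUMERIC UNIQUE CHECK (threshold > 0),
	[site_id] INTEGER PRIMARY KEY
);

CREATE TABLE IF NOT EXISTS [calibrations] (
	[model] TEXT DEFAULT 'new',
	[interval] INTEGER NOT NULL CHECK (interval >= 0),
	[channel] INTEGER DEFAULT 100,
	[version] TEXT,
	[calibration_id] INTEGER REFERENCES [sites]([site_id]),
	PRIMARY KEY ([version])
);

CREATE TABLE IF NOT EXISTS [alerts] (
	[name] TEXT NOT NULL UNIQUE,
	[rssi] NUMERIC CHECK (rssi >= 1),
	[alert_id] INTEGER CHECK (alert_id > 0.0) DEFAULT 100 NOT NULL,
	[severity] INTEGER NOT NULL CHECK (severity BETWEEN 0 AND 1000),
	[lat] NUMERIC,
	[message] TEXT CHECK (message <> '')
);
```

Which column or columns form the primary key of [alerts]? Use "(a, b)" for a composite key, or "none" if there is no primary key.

No column is declared PRIMARY KEY inline, and there is no table-level PRIMARY KEY clause in alerts.

none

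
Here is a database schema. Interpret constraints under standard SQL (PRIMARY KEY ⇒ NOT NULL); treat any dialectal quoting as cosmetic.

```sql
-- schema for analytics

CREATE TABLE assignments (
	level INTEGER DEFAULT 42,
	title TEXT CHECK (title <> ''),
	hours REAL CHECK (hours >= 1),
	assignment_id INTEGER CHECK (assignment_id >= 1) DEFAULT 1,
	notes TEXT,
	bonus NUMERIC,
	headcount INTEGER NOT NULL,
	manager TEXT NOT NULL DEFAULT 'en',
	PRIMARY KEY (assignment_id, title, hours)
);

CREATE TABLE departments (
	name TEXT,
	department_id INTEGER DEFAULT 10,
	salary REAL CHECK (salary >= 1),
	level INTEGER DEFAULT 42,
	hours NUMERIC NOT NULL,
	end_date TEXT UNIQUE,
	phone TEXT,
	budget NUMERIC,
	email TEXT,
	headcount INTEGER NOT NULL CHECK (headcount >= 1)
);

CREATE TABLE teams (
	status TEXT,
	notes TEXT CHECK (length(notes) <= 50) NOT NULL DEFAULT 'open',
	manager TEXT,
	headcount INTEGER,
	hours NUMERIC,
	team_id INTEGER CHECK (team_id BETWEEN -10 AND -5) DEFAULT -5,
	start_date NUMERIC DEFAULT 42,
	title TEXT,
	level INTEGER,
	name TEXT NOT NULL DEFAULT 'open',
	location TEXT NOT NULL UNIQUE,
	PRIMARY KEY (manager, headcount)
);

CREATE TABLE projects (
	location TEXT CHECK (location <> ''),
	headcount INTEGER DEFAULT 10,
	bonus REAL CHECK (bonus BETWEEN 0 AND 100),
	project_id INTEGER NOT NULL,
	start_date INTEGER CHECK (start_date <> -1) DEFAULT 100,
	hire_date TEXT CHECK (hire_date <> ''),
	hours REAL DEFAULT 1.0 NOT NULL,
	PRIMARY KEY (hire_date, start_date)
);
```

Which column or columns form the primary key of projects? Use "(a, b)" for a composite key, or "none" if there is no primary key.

A table-level PRIMARY KEY clause names 2 columns: hire_date, start_date.
This is a composite key — the combination is unique, not each column individually.

(hire_date, start_date)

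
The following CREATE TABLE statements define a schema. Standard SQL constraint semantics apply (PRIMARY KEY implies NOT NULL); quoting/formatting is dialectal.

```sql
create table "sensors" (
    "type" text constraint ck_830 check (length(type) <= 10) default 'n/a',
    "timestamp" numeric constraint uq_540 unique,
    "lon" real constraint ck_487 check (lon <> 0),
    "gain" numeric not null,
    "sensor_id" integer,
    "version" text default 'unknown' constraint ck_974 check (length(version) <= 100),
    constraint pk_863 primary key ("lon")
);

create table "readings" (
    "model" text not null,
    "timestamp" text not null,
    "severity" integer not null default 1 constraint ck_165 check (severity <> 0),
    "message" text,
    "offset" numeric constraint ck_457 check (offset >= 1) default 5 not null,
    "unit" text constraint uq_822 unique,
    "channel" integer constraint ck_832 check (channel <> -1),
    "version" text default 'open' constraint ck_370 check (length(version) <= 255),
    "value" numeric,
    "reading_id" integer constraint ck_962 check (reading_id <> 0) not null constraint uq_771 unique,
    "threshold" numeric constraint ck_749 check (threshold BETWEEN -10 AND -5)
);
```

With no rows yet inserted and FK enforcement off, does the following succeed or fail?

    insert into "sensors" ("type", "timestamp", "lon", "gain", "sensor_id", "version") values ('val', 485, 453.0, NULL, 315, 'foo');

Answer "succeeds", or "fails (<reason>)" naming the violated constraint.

gain is explicitly set to NULL, but gain is declared NOT NULL.

fails (NOT NULL on gain)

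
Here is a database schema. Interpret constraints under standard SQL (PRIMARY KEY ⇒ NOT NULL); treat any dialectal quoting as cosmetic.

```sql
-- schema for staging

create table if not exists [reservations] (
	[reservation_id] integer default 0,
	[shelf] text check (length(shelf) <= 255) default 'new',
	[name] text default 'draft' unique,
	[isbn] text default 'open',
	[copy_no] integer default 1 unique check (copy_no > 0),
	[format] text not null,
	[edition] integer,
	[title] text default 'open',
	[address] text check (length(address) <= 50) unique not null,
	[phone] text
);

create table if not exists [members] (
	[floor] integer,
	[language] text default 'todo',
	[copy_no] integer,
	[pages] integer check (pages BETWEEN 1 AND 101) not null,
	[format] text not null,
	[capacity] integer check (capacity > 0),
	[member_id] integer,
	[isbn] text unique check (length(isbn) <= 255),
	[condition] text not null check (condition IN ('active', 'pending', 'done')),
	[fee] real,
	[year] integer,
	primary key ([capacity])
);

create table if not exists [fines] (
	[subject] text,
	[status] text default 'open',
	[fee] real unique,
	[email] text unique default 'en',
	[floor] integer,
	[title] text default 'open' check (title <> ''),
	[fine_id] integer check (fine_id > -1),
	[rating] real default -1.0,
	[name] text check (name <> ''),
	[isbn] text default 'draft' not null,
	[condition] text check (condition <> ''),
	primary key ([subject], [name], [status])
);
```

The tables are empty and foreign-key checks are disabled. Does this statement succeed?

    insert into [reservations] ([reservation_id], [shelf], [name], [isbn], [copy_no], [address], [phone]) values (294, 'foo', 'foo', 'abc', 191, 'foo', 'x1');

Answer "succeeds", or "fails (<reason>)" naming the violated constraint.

fails (NOT NULL on format)

format is omitted from the column list and has no DEFAULT, so it would receive NULL.
But format is declared NOT NULL.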